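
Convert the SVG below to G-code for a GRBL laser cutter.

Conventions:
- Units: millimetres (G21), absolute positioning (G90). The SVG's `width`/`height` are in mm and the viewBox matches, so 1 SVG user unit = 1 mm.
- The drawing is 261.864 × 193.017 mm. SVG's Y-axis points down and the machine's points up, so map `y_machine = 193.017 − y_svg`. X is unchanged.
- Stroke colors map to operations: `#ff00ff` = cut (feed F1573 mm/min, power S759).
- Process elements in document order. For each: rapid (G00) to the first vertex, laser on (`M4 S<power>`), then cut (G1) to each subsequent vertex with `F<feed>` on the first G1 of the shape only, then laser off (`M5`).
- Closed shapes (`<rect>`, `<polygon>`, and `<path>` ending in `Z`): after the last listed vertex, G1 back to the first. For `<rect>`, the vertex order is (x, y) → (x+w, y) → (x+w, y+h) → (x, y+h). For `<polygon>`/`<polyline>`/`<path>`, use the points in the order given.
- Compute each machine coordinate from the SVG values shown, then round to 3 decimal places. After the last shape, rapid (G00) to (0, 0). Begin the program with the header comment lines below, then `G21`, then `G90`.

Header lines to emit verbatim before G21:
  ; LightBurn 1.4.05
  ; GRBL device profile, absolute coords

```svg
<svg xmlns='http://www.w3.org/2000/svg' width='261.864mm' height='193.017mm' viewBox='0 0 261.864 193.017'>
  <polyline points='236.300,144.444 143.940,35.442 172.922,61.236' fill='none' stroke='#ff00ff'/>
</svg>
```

viewBox `0 0 261.864 193.017` with mm width/height → 1 unit = 1 mm. Flip: y_m = 193.017 − y_svg.

**Shape 1** — `<polyline>` open polyline, stroke `#ff00ff` → cut (S759, F1573). Machine vertices: (236.300,48.573) → (143.940,157.575) → (172.922,131.781). Open path.

; LightBurn 1.4.05
; GRBL device profile, absolute coords
G21
G90
G00 X236.300 Y48.573
M4 S759
G1 X143.940 Y157.575 F1573
G1 X172.922 Y131.781
M5
G00 X0.000 Y0.000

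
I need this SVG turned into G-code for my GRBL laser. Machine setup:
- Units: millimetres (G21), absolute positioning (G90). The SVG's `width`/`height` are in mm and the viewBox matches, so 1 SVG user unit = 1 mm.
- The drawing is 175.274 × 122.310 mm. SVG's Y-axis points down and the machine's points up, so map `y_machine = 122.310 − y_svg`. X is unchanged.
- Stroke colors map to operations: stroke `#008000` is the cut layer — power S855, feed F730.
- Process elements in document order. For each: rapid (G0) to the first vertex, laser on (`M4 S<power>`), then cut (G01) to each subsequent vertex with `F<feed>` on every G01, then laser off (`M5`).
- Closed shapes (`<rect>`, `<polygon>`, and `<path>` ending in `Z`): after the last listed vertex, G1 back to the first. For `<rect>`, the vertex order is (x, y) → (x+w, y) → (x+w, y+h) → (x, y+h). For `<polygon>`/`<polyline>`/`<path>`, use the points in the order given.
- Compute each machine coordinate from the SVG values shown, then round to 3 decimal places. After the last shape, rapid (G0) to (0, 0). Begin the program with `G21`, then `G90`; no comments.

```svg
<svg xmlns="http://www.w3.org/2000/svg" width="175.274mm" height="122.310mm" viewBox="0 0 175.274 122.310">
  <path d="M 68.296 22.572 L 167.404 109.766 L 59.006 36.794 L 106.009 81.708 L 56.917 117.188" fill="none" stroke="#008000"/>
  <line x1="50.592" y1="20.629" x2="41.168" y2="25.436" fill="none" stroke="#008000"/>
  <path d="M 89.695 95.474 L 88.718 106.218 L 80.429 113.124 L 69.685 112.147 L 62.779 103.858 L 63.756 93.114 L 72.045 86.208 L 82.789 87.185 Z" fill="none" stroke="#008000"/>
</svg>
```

G21
G90
G0 X68.296 Y99.738
M4 S855
G01 X167.404 Y12.544 F730
G01 X59.006 Y85.516 F730
G01 X106.009 Y40.602 F730
G01 X56.917 Y5.122 F730
M5
G0 X50.592 Y101.681
M4 S855
G01 X41.168 Y96.874 F730
M5
G0 X89.695 Y26.836
M4 S855
G01 X88.718 Y16.092 F730
G01 X80.429 Y9.186 F730
G01 X69.685 Y10.163 F730
G01 X62.779 Y18.452 F730
G01 X63.756 Y29.196 F730
G01 X72.045 Y36.102 F730
G01 X82.789 Y35.125 F730
G01 X89.695 Y26.836 F730
M5
G0 X0.000 Y0.000

1 u = 1 mm; y_m = 122.310 − y.

[1] `<path>` open polyline, #008000→cut S855 F730: (68.296,99.738) → (167.404,12.544) → (59.006,85.516) → (106.009,40.602) → (56.917,5.122)

[2] `<line>` line segment, #008000→cut S855 F730: (50.592,101.681) → (41.168,96.874)

[3] `<path>` regular polygon, #008000→cut S855 F730: (89.695,26.836) → (88.718,16.092) → (80.429,9.186) → (69.685,10.163) → (62.779,18.452) → (63.756,29.196) → (72.045,36.102) → (82.789,35.125) → (89.695,26.836) (closed)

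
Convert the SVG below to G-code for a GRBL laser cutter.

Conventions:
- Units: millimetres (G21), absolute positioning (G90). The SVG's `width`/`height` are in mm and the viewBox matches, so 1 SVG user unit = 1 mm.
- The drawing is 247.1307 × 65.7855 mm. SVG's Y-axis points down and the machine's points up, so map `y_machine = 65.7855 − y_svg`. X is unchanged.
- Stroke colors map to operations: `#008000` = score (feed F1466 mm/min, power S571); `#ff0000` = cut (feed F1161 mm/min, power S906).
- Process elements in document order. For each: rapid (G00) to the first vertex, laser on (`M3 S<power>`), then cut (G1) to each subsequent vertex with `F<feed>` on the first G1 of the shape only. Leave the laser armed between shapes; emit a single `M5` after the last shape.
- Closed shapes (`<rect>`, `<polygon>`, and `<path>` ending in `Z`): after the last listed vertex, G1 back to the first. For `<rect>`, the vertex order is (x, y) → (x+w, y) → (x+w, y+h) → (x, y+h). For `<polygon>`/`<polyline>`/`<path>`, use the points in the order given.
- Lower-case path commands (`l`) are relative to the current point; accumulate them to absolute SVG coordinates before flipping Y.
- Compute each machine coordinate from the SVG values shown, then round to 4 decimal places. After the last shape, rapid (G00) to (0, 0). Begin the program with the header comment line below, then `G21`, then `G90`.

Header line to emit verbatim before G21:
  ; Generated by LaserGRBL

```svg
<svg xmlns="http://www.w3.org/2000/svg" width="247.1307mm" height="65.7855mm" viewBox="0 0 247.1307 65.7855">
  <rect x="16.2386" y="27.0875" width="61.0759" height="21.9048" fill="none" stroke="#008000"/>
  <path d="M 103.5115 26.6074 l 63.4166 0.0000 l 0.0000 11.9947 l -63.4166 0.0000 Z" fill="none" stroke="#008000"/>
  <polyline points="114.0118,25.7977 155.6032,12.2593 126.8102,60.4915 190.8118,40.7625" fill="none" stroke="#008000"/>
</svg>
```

; Generated by LaserGRBL
G21
G90
G00 X16.2386 Y38.6980
M3 S571
G1 X77.3145 Y38.6980 F1466
G1 X77.3145 Y16.7932
G1 X16.2386 Y16.7932
G1 X16.2386 Y38.6980
G00 X103.5115 Y39.1781
M3 S571
G1 X166.9281 Y39.1781 F1466
G1 X166.9281 Y27.1834
G1 X103.5115 Y27.1834
G1 X103.5115 Y39.1781
G00 X114.0118 Y39.9878
M3 S571
G1 X155.6032 Y53.5262 F1466
G1 X126.8102 Y5.2940
G1 X190.8118 Y25.0230
M5
G00 X0.0000 Y0.0000

viewBox `0 0 247.1307 65.7855` with mm width/height → 1 unit = 1 mm. Flip: y_m = 65.7855 − y_svg.

**Shape 1** — `<rect>` rectangle, stroke `#008000` → score (S571, F1466). Machine vertices: (16.2386,38.6980) → (77.3145,38.6980) → (77.3145,16.7932) → (16.2386,16.7932) → (16.2386,38.6980). Closed: final G1 returns to the first vertex.

**Shape 2** — `<path>` rectangle, stroke `#008000` → score (S571, F1466). Machine vertices: (103.5115,39.1781) → (166.9281,39.1781) → (166.9281,27.1834) → (103.5115,27.1834) → (103.5115,39.1781). Closed: final G1 returns to the first vertex.

**Shape 3** — `<polyline>` open polyline, stroke `#008000` → score (S571, F1466). Machine vertices: (114.0118,39.9878) → (155.6032,53.5262) → (126.8102,5.2940) → (190.8118,25.0230). Open path.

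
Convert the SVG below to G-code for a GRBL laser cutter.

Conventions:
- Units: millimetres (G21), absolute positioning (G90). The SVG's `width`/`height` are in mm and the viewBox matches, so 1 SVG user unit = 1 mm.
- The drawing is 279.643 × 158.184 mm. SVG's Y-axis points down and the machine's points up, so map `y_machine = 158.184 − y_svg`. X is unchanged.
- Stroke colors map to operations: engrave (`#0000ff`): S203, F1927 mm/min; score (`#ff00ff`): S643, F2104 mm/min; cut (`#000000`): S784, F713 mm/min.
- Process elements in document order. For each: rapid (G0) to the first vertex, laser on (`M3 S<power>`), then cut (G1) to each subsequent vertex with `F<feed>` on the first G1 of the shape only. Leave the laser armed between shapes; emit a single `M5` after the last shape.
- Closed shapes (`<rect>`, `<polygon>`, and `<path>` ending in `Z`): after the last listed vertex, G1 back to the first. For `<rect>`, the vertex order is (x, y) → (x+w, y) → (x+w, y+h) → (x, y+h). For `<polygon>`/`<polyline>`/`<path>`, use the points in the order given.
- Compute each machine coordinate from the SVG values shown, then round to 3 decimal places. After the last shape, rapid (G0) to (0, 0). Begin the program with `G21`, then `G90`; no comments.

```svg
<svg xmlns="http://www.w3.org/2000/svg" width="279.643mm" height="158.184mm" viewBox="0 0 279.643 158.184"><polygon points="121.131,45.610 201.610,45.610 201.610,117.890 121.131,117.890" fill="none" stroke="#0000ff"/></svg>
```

G21
G90
G0 X121.131 Y112.574
M3 S203
G1 X201.610 Y112.574 F1927
G1 X201.610 Y40.294
G1 X121.131 Y40.294
G1 X121.131 Y112.574
M5
G0 X0.000 Y0.000

1 u = 1 mm; y_m = 158.184 − y.

[1] `<polygon>` rectangle, #0000ff→engrave S203 F1927: (121.131,112.574) → (201.610,112.574) → (201.610,40.294) → (121.131,40.294) → (121.131,112.574) (closed)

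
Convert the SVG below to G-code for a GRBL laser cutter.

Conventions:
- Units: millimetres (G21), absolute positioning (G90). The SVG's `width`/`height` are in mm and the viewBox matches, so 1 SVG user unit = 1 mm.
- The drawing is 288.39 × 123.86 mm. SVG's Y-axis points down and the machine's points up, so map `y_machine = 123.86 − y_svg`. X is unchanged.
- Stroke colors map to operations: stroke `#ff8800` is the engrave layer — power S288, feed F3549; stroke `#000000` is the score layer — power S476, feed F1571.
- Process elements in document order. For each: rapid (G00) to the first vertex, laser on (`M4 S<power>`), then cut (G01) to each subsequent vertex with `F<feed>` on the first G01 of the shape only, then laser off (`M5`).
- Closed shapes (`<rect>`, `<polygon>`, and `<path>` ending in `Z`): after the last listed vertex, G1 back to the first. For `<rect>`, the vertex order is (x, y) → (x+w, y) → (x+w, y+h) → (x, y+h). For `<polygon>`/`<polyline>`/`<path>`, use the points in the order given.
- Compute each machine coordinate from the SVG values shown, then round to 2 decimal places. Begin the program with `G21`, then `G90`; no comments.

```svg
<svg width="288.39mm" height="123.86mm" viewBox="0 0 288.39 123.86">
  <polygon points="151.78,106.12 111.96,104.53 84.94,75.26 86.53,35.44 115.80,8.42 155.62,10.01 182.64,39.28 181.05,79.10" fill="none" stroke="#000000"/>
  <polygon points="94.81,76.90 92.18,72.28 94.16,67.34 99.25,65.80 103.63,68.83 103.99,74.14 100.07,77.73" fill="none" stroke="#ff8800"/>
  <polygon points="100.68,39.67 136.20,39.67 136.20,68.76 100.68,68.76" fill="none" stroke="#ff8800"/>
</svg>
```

1 u = 1 mm; y_m = 123.86 − y.

[1] `<polygon>` regular polygon, #000000→score S476 F1571: (151.78,17.74) → (111.96,19.33) → (84.94,48.60) → (86.53,88.42) → (115.80,115.44) → (155.62,113.85) → (182.64,84.58) → (181.05,44.76) → (151.78,17.74) (closed)

[2] `<polygon>` regular polygon, #ff8800→engrave S288 F3549: (94.81,46.96) → (92.18,51.58) → (94.16,56.52) → (99.25,58.06) → (103.63,55.03) → (103.99,49.72) → (100.07,46.13) → (94.81,46.96) (closed)

[3] `<polygon>` rectangle, #ff8800→engrave S288 F3549: (100.68,84.19) → (136.20,84.19) → (136.20,55.10) → (100.68,55.10) → (100.68,84.19) (closed)

G21
G90
G00 X151.78 Y17.74
M4 S476
G01 X111.96 Y19.33 F1571
G01 X84.94 Y48.60
G01 X86.53 Y88.42
G01 X115.80 Y115.44
G01 X155.62 Y113.85
G01 X182.64 Y84.58
G01 X181.05 Y44.76
G01 X151.78 Y17.74
M5
G00 X94.81 Y46.96
M4 S288
G01 X92.18 Y51.58 F3549
G01 X94.16 Y56.52
G01 X99.25 Y58.06
G01 X103.63 Y55.03
G01 X103.99 Y49.72
G01 X100.07 Y46.13
G01 X94.81 Y46.96
M5
G00 X100.68 Y84.19
M4 S288
G01 X136.20 Y84.19 F3549
G01 X136.20 Y55.10
G01 X100.68 Y55.10
G01 X100.68 Y84.19
M5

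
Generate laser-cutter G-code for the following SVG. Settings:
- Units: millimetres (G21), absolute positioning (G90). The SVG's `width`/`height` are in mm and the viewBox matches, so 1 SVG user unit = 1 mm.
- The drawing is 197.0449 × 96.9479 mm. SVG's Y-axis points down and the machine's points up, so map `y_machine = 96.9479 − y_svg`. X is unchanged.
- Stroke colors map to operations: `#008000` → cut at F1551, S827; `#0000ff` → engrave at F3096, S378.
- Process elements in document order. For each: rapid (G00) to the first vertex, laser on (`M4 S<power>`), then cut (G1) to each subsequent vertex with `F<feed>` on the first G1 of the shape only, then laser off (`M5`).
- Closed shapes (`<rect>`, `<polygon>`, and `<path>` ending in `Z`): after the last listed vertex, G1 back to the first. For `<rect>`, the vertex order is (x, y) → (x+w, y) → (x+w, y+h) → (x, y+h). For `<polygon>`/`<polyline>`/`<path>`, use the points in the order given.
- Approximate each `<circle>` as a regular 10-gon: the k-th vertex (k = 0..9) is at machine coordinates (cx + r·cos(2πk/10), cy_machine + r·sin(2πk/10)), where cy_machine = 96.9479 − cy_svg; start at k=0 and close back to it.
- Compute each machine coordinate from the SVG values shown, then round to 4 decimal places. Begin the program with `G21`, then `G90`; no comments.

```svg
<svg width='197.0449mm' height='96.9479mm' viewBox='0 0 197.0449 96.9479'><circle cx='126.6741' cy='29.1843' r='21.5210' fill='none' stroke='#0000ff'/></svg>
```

G21
G90
G00 X148.1951 Y67.7636
M4 S378
G1 X144.0850 Y80.4133 F3096
G1 X133.3245 Y88.2313
G1 X120.0237 Y88.2313
G1 X109.2632 Y80.4133
G1 X105.1531 Y67.7636
G1 X109.2632 Y55.1139
G1 X120.0237 Y47.2959
G1 X133.3245 Y47.2959
G1 X144.0850 Y55.1139
G1 X148.1951 Y67.7636
M5

1 u = 1 mm; y_m = 96.9479 − y.

[1] `<circle>` circle, #0000ff→engrave S378 F3096: (148.1951,67.7636) → (144.0850,80.4133) → (133.3245,88.2313) → (120.0237,88.2313) → (109.2632,80.4133) → (105.1531,67.7636) → (109.2632,55.1139) → (120.0237,47.2959) → (133.3245,47.2959) → (144.0850,55.1139) → (148.1951,67.7636) (closed)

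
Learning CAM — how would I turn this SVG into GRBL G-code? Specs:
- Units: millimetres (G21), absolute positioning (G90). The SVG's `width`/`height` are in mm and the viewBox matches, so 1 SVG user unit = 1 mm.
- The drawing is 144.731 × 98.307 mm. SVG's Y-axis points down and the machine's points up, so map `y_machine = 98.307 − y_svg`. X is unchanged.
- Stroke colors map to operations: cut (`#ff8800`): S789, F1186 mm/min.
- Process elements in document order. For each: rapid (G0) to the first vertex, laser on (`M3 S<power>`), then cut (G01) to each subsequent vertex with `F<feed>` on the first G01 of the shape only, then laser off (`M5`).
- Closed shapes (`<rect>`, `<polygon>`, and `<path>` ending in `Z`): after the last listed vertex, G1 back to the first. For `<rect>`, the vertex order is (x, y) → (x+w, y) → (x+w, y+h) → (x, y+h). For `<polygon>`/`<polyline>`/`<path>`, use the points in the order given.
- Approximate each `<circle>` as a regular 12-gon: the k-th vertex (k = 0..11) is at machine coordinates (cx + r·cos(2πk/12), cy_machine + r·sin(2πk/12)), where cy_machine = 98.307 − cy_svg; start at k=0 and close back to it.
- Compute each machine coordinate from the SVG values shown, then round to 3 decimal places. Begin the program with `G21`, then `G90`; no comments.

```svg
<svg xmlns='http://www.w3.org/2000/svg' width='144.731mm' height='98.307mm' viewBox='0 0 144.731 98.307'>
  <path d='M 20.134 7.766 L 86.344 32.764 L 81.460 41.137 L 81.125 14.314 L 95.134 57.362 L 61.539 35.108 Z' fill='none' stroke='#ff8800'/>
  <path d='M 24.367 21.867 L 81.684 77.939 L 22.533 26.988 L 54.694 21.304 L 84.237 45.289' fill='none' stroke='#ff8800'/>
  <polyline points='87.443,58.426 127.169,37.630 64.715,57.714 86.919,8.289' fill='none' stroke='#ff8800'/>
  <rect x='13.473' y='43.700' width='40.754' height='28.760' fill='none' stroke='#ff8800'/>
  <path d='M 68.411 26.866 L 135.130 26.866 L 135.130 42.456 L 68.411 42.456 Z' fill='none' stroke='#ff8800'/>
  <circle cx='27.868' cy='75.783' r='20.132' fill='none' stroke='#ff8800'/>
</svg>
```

G21
G90
G0 X20.134 Y90.541
M3 S789
G01 X86.344 Y65.543 F1186
G01 X81.460 Y57.170
G01 X81.125 Y83.993
G01 X95.134 Y40.945
G01 X61.539 Y63.199
G01 X20.134 Y90.541
M5
G0 X24.367 Y76.440
M3 S789
G01 X81.684 Y20.368 F1186
G01 X22.533 Y71.319
G01 X54.694 Y77.003
G01 X84.237 Y53.018
M5
G0 X87.443 Y39.881
M3 S789
G01 X127.169 Y60.677 F1186
G01 X64.715 Y40.593
G01 X86.919 Y90.018
M5
G0 X13.473 Y54.607
M3 S789
G01 X54.227 Y54.607 F1186
G01 X54.227 Y25.847
G01 X13.473 Y25.847
G01 X13.473 Y54.607
M5
G0 X68.411 Y71.441
M3 S789
G01 X135.130 Y71.441 F1186
G01 X135.130 Y55.851
G01 X68.411 Y55.851
G01 X68.411 Y71.441
M5
G0 X48.000 Y22.524
M3 S789
G01 X45.303 Y32.590 F1186
G01 X37.934 Y39.959
G01 X27.868 Y42.656
G01 X17.802 Y39.959
G01 X10.433 Y32.590
G01 X7.736 Y22.524
G01 X10.433 Y12.458
G01 X17.802 Y5.089
G01 X27.868 Y2.392
G01 X37.934 Y5.089
G01 X45.303 Y12.458
G01 X48.000 Y22.524
M5

viewBox `0 0 144.731 98.307` with mm width/height → 1 unit = 1 mm. Flip: y_m = 98.307 − y_svg.

**Shape 1** — `<path>` closed polygon, stroke `#ff8800` → cut (S789, F1186). Machine vertices: (20.134,90.541) → (86.344,65.543) → (81.460,57.170) → (81.125,83.993) → (95.134,40.945) → (61.539,63.199) → (20.134,90.541). Closed: final G1 returns to the first vertex.

**Shape 2** — `<path>` open polyline, stroke `#ff8800` → cut (S789, F1186). Machine vertices: (24.367,76.440) → (81.684,20.368) → (22.533,71.319) → (54.694,77.003) → (84.237,53.018). Open path.

**Shape 3** — `<polyline>` open polyline, stroke `#ff8800` → cut (S789, F1186). Machine vertices: (87.443,39.881) → (127.169,60.677) → (64.715,40.593) → (86.919,90.018). Open path.

**Shape 4** — `<rect>` rectangle, stroke `#ff8800` → cut (S789, F1186). Machine vertices: (13.473,54.607) → (54.227,54.607) → (54.227,25.847) → (13.473,25.847) → (13.473,54.607). Closed: final G1 returns to the first vertex.

**Shape 5** — `<path>` rectangle, stroke `#ff8800` → cut (S789, F1186). Machine vertices: (68.411,71.441) → (135.130,71.441) → (135.130,55.851) → (68.411,55.851) → (68.411,71.441). Closed: final G1 returns to the first vertex.

**Shape 6** — `<circle>` circle, stroke `#ff8800` → cut (S789, F1186). Machine vertices: (48.000,22.524) → (45.303,32.590) → (37.934,39.959) → (27.868,42.656) → (17.802,39.959) → (10.433,32.590) → (7.736,22.524) → (10.433,12.458) → (17.802,5.089) → (27.868,2.392) → (37.934,5.089) → (45.303,12.458) → (48.000,22.524). Closed: final G1 returns to the first vertex.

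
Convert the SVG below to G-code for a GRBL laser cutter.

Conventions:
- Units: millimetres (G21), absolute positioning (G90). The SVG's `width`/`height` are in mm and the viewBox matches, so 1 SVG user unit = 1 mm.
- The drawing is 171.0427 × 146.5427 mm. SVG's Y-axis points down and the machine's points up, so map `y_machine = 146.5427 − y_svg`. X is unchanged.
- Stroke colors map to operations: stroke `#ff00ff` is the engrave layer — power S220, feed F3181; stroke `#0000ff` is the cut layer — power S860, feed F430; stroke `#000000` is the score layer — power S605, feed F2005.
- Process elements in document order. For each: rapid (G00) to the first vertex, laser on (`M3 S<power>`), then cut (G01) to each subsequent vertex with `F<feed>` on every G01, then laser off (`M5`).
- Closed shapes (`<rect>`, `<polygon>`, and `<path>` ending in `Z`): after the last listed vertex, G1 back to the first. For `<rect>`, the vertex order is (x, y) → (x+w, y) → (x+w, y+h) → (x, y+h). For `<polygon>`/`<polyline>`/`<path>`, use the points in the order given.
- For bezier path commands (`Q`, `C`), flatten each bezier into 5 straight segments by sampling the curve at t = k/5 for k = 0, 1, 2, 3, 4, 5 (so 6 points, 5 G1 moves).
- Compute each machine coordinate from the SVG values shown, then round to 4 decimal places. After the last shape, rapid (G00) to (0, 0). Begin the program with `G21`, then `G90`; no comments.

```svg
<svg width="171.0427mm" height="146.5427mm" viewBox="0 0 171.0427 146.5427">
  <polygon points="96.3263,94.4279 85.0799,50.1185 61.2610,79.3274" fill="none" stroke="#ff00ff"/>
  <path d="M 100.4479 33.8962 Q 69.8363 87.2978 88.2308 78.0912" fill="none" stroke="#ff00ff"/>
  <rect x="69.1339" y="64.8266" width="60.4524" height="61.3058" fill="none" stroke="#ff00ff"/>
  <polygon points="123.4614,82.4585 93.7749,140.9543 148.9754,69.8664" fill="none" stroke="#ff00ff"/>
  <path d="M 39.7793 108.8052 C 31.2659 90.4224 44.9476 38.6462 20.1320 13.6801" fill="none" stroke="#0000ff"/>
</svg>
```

1 u = 1 mm; y_m = 146.5427 − y.

[1] `<polygon>` closed polygon, #ff00ff→engrave S220 F3181: (96.3263,52.1148) → (85.0799,96.4242) → (61.2610,67.2153) → (96.3263,52.1148) (closed)

[2] `<path>` quadratic bezier, #ff00ff→engrave S220 F3181: (100.4479,112.6465) → (90.1635,93.7902) → (83.7996,79.9425) → (81.3562,71.1035) → (82.8332,67.2732) → (88.2308,68.4515)

[3] `<rect>` rectangle, #ff00ff→engrave S220 F3181: (69.1339,81.7161) → (129.5863,81.7161) → (129.5863,20.4103) → (69.1339,20.4103) → (69.1339,81.7161) (closed)

[4] `<polygon>` closed polygon, #ff00ff→engrave S220 F3181: (123.4614,64.0842) → (93.7749,5.5884) → (148.9754,76.6763) → (123.4614,64.0842) (closed)

[5] `<path>` cubic bezier, #0000ff→cut S860 F430: (39.7793,37.7375) → (36.8491,52.2928) → (36.3326,71.9727) → (35.3163,93.8875) → (30.8872,115.1474) → (20.1320,132.8626)

G21
G90
G00 X96.3263 Y52.1148
M3 S220
G01 X85.0799 Y96.4242 F3181
G01 X61.2610 Y67.2153 F3181
G01 X96.3263 Y52.1148 F3181
M5
G00 X100.4479 Y112.6465
M3 S220
G01 X90.1635 Y93.7902 F3181
G01 X83.7996 Y79.9425 F3181
G01 X81.3562 Y71.1035 F3181
G01 X82.8332 Y67.2732 F3181
G01 X88.2308 Y68.4515 F3181
M5
G00 X69.1339 Y81.7161
M3 S220
G01 X129.5863 Y81.7161 F3181
G01 X129.5863 Y20.4103 F3181
G01 X69.1339 Y20.4103 F3181
G01 X69.1339 Y81.7161 F3181
M5
G00 X123.4614 Y64.0842
M3 S220
G01 X93.7749 Y5.5884 F3181
G01 X148.9754 Y76.6763 F3181
G01 X123.4614 Y64.0842 F3181
M5
G00 X39.7793 Y37.7375
M3 S860
G01 X36.8491 Y52.2928 F430
G01 X36.3326 Y71.9727 F430
G01 X35.3163 Y93.8875 F430
G01 X30.8872 Y115.1474 F430
G01 X20.1320 Y132.8626 F430
M5
G00 X0.0000 Y0.0000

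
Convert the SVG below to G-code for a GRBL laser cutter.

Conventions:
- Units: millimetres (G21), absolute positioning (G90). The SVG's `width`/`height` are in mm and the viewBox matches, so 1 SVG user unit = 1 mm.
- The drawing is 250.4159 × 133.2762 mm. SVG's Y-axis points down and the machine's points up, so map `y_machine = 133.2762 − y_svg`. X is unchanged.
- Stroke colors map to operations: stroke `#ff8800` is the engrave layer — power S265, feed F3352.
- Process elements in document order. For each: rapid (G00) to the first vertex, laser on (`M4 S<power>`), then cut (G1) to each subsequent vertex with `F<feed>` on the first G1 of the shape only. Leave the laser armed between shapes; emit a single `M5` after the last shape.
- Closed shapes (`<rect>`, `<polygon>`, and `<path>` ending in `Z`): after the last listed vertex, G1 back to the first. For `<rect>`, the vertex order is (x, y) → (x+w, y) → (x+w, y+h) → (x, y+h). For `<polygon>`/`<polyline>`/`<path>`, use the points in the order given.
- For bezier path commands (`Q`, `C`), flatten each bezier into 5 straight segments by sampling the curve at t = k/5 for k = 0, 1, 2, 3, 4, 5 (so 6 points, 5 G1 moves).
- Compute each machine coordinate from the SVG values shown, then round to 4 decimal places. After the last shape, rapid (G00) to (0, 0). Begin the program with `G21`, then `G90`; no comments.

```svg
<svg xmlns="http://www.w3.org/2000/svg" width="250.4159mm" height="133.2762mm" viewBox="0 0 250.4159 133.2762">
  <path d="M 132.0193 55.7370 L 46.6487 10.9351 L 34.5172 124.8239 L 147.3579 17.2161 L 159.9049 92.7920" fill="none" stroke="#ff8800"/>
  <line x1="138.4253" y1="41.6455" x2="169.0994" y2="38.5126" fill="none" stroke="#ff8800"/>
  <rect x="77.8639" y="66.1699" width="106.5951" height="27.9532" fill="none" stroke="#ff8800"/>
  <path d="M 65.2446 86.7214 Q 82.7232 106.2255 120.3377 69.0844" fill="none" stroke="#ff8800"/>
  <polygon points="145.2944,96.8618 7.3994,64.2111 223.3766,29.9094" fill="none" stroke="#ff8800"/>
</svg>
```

Since the viewBox matches the mm dimensions, user units are millimetres directly. The only transform is the Y-flip y_m = 133.2762 − y_svg.

Shape 1 is a open polyline drawn with `<path>`. Its stroke #ff8800 means engrave at S265, F3352. After flipping Y the toolpath is (132.0193,77.5392) → (46.6487,122.3411) → (34.5172,8.4523) → (147.3579,116.0601) → (159.9049,40.4842).

Shape 2 is a line segment drawn with `<line>`. Its stroke #ff8800 means engrave at S265, F3352. After flipping Y the toolpath is (138.4253,91.6307) → (169.0994,94.7636).

Shape 3 is a rectangle drawn with `<rect>`. Its stroke #ff8800 means engrave at S265, F3352. After flipping Y the toolpath is (77.8639,67.1063) → (184.4590,67.1063) → (184.4590,39.1531) → (77.8639,39.1531) → (77.8639,67.1063), returning to the start.

Shape 4 is a quadratic bezier drawn with `<path>`. Its stroke #ff8800 means engrave at S265, F3352. After flipping Y the toolpath is (65.2446,46.5548) → (73.0415,41.0190) → (82.4492,40.0148) → (93.4678,43.5422) → (106.0973,51.6012) → (120.3377,64.1918).

Shape 5 is a closed polygon drawn with `<polygon>`. Its stroke #ff8800 means engrave at S265, F3352. After flipping Y the toolpath is (145.2944,36.4144) → (7.3994,69.0651) → (223.3766,103.3668) → (145.2944,36.4144), returning to the start.

G21
G90
G00 X132.0193 Y77.5392
M4 S265
G1 X46.6487 Y122.3411 F3352
G1 X34.5172 Y8.4523
G1 X147.3579 Y116.0601
G1 X159.9049 Y40.4842
G00 X138.4253 Y91.6307
M4 S265
G1 X169.0994 Y94.7636 F3352
G00 X77.8639 Y67.1063
M4 S265
G1 X184.4590 Y67.1063 F3352
G1 X184.4590 Y39.1531
G1 X77.8639 Y39.1531
G1 X77.8639 Y67.1063
G00 X65.2446 Y46.5548
M4 S265
G1 X73.0415 Y41.0190 F3352
G1 X82.4492 Y40.0148
G1 X93.4678 Y43.5422
G1 X106.0973 Y51.6012
G1 X120.3377 Y64.1918
G00 X145.2944 Y36.4144
M4 S265
G1 X7.3994 Y69.0651 F3352
G1 X223.3766 Y103.3668
G1 X145.2944 Y36.4144
M5
G00 X0.0000 Y0.0000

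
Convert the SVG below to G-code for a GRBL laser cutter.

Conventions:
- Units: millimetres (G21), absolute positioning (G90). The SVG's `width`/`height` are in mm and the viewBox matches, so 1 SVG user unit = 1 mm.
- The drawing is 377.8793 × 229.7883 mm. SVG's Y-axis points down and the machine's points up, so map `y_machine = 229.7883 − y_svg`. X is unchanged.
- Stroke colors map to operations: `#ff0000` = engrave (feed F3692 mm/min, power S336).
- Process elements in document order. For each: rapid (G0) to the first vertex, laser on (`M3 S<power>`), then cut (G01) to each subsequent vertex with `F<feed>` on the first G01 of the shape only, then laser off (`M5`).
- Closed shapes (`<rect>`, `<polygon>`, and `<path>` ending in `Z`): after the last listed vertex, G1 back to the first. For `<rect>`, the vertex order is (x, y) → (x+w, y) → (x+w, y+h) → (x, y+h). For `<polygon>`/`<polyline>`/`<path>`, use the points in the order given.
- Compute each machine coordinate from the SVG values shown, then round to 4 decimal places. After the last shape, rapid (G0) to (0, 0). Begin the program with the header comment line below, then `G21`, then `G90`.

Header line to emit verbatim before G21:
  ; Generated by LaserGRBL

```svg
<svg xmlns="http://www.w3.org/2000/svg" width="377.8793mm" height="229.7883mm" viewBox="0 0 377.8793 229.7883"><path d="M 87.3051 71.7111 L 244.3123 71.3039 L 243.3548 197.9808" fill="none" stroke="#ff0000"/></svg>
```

viewBox `0 0 377.8793 229.7883` with mm width/height → 1 unit = 1 mm. Flip: y_m = 229.7883 − y_svg.

**Shape 1** — `<path>` open polyline, stroke `#ff0000` → engrave (S336, F3692). Machine vertices: (87.3051,158.0772) → (244.3123,158.4844) → (243.3548,31.8075). Open path.

; Generated by LaserGRBL
G21
G90
G0 X87.3051 Y158.0772
M3 S336
G01 X244.3123 Y158.4844 F3692
G01 X243.3548 Y31.8075
M5
G0 X0.0000 Y0.0000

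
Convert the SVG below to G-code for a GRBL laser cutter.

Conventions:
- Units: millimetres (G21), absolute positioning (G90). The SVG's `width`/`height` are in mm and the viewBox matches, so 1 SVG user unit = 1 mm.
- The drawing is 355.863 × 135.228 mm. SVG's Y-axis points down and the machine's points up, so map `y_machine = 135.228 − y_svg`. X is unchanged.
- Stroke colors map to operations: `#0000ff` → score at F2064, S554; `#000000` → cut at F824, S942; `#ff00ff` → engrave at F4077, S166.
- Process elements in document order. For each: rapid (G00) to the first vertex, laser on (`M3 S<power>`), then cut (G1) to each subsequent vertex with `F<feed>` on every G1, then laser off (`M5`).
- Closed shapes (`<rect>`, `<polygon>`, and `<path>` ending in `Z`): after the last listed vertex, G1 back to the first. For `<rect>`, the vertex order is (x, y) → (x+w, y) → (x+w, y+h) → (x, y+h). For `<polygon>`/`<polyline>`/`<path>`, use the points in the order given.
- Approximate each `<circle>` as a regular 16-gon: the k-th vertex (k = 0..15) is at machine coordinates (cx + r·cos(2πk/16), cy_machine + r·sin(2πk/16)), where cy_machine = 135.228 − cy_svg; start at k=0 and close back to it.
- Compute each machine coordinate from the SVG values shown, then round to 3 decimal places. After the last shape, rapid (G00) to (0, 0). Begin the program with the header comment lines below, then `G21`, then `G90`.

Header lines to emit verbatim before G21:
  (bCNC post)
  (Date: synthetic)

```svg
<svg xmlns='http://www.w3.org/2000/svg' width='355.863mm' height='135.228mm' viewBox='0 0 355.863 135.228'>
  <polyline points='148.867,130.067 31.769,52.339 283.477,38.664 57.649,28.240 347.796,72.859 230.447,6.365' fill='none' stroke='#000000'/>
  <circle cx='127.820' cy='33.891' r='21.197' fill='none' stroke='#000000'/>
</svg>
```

(bCNC post)
(Date: synthetic)
G21
G90
G00 X148.867 Y5.161
M3 S942
G1 X31.769 Y82.889 F824
G1 X283.477 Y96.564 F824
G1 X57.649 Y106.988 F824
G1 X347.796 Y62.369 F824
G1 X230.447 Y128.863 F824
M5
G00 X149.017 Y101.337
M3 S942
G1 X147.403 Y109.449 F824
G1 X142.809 Y116.326 F824
G1 X135.932 Y120.920 F824
G1 X127.820 Y122.534 F824
G1 X119.708 Y120.920 F824
G1 X112.831 Y116.326 F824
G1 X108.237 Y109.449 F824
G1 X106.623 Y101.337 F824
G1 X108.237 Y93.225 F824
G1 X112.831 Y86.348 F824
G1 X119.708 Y81.754 F824
G1 X127.820 Y80.140 F824
G1 X135.932 Y81.754 F824
G1 X142.809 Y86.348 F824
G1 X147.403 Y93.225 F824
G1 X149.017 Y101.337 F824
M5
G00 X0.000 Y0.000

Since the viewBox matches the mm dimensions, user units are millimetres directly. The only transform is the Y-flip y_m = 135.228 − y_svg.

Shape 1 is a open polyline drawn with `<polyline>`. Its stroke #000000 means cut at S942, F824. After flipping Y the toolpath is (148.867,5.161) → (31.769,82.889) → (283.477,96.564) → (57.649,106.988) → (347.796,62.369) → (230.447,128.863).

Shape 2 is a circle drawn with `<circle>`. Its stroke #000000 means cut at S942, F824. After flipping Y the toolpath is (149.017,101.337) → (147.403,109.449) → (142.809,116.326) → (135.932,120.920) → (127.820,122.534) → (119.708,120.920) → (112.831,116.326) → (108.237,109.449) → (106.623,101.337) → (108.237,93.225) → (112.831,86.348) → (119.708,81.754) → (127.820,80.140) → (135.932,81.754) → (142.809,86.348) → (147.403,93.225) → (149.017,101.337), returning to the start.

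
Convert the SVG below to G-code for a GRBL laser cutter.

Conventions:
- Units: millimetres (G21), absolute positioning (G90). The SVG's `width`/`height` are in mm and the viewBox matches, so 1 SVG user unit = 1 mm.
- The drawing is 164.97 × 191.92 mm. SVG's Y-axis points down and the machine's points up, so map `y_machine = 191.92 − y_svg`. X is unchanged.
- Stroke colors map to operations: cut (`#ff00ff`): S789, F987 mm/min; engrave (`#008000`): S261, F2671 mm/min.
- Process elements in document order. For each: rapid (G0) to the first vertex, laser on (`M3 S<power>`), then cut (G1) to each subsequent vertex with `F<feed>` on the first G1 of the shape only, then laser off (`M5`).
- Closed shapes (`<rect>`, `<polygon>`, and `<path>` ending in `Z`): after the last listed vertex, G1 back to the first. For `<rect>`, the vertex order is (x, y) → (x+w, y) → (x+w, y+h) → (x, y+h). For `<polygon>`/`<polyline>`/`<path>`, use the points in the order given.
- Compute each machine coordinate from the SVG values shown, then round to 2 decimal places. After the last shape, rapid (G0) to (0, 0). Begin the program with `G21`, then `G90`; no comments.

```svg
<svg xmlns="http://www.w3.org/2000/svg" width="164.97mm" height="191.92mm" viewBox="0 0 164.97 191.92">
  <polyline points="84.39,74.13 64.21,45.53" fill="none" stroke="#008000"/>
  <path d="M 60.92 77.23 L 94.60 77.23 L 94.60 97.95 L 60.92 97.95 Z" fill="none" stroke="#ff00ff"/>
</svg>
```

viewBox `0 0 164.97 191.92` with mm width/height → 1 unit = 1 mm. Flip: y_m = 191.92 − y_svg.

**Shape 1** — `<polyline>` line segment, stroke `#008000` → engrave (S261, F2671). Machine vertices: (84.39,117.79) → (64.21,146.39). Open path.

**Shape 2** — `<path>` rectangle, stroke `#ff00ff` → cut (S789, F987). Machine vertices: (60.92,114.69) → (94.60,114.69) → (94.60,93.97) → (60.92,93.97) → (60.92,114.69). Closed: final G1 returns to the first vertex.

G21
G90
G0 X84.39 Y117.79
M3 S261
G1 X64.21 Y146.39 F2671
M5
G0 X60.92 Y114.69
M3 S789
G1 X94.60 Y114.69 F987
G1 X94.60 Y93.97
G1 X60.92 Y93.97
G1 X60.92 Y114.69
M5
G0 X0.00 Y0.00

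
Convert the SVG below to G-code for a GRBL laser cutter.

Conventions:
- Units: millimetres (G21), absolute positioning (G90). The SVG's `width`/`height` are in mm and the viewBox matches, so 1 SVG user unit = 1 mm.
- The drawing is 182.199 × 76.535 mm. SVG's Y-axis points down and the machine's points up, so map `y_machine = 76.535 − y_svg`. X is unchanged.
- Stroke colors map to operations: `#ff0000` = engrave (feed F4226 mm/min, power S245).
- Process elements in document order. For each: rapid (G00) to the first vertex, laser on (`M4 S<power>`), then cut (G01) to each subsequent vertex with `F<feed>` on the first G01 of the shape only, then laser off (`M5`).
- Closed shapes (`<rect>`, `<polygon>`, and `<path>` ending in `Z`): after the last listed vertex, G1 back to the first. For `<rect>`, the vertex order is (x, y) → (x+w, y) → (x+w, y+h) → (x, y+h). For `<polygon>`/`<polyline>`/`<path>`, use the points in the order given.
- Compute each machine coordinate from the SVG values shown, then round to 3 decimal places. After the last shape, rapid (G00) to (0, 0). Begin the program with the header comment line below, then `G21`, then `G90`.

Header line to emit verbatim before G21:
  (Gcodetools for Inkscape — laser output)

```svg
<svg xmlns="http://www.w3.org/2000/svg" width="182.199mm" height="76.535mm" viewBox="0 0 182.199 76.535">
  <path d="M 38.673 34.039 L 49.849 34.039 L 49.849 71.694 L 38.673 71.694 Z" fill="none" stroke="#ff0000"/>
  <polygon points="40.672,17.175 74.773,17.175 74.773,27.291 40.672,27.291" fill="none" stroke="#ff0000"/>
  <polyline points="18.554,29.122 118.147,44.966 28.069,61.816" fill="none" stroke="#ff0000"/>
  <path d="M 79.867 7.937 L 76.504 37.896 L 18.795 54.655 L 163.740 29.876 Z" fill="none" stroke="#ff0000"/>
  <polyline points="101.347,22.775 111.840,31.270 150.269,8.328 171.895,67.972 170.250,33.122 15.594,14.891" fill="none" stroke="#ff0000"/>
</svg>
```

(Gcodetools for Inkscape — laser output)
G21
G90
G00 X38.673 Y42.496
M4 S245
G01 X49.849 Y42.496 F4226
G01 X49.849 Y4.841
G01 X38.673 Y4.841
G01 X38.673 Y42.496
M5
G00 X40.672 Y59.360
M4 S245
G01 X74.773 Y59.360 F4226
G01 X74.773 Y49.244
G01 X40.672 Y49.244
G01 X40.672 Y59.360
M5
G00 X18.554 Y47.413
M4 S245
G01 X118.147 Y31.569 F4226
G01 X28.069 Y14.719
M5
G00 X79.867 Y68.598
M4 S245
G01 X76.504 Y38.639 F4226
G01 X18.795 Y21.880
G01 X163.740 Y46.659
G01 X79.867 Y68.598
M5
G00 X101.347 Y53.760
M4 S245
G01 X111.840 Y45.265 F4226
G01 X150.269 Y68.207
G01 X171.895 Y8.563
G01 X170.250 Y43.413
G01 X15.594 Y61.644
M5
G00 X0.000 Y0.000

viewBox `0 0 182.199 76.535` with mm width/height → 1 unit = 1 mm. Flip: y_m = 76.535 − y_svg.

**Shape 1** — `<path>` rectangle, stroke `#ff0000` → engrave (S245, F4226). Machine vertices: (38.673,42.496) → (49.849,42.496) → (49.849,4.841) → (38.673,4.841) → (38.673,42.496). Closed: final G1 returns to the first vertex.

**Shape 2** — `<polygon>` rectangle, stroke `#ff0000` → engrave (S245, F4226). Machine vertices: (40.672,59.360) → (74.773,59.360) → (74.773,49.244) → (40.672,49.244) → (40.672,59.360). Closed: final G1 returns to the first vertex.

**Shape 3** — `<polyline>` open polyline, stroke `#ff0000` → engrave (S245, F4226). Machine vertices: (18.554,47.413) → (118.147,31.569) → (28.069,14.719). Open path.

**Shape 4** — `<path>` closed polygon, stroke `#ff0000` → engrave (S245, F4226). Machine vertices: (79.867,68.598) → (76.504,38.639) → (18.795,21.880) → (163.740,46.659) → (79.867,68.598). Closed: final G1 returns to the first vertex.

**Shape 5** — `<polyline>` open polyline, stroke `#ff0000` → engrave (S245, F4226). Machine vertices: (101.347,53.760) → (111.840,45.265) → (150.269,68.207) → (171.895,8.563) → (170.250,43.413) → (15.594,61.644). Open path.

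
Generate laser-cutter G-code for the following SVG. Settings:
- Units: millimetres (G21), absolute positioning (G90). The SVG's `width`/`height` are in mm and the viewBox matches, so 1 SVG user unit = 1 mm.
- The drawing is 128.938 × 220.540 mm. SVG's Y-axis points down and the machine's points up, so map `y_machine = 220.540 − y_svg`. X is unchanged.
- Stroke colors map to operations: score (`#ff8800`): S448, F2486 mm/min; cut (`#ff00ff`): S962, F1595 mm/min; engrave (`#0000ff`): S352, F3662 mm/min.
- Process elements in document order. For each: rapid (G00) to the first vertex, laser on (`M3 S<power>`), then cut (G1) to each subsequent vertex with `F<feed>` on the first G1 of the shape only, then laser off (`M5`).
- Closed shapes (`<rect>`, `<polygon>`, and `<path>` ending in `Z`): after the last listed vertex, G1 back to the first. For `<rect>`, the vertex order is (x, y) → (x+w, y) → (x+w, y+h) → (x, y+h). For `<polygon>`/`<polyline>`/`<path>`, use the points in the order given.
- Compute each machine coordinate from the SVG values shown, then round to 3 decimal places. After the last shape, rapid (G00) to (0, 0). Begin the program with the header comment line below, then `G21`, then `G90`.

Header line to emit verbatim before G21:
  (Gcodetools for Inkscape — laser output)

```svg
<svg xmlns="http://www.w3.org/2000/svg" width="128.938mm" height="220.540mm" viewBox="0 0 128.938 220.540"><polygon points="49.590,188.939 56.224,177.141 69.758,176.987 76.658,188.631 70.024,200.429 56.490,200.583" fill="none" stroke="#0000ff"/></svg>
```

Since the viewBox matches the mm dimensions, user units are millimetres directly. The only transform is the Y-flip y_m = 220.540 − y_svg.

Shape 1 is a regular polygon drawn with `<polygon>`. Its stroke #0000ff means engrave at S352, F3662. After flipping Y the toolpath is (49.590,31.601) → (56.224,43.399) → (69.758,43.553) → (76.658,31.909) → (70.024,20.111) → (56.490,19.957) → (49.590,31.601), returning to the start.

(Gcodetools for Inkscape — laser output)
G21
G90
G00 X49.590 Y31.601
M3 S352
G1 X56.224 Y43.399 F3662
G1 X69.758 Y43.553
G1 X76.658 Y31.909
G1 X70.024 Y20.111
G1 X56.490 Y19.957
G1 X49.590 Y31.601
M5
G00 X0.000 Y0.000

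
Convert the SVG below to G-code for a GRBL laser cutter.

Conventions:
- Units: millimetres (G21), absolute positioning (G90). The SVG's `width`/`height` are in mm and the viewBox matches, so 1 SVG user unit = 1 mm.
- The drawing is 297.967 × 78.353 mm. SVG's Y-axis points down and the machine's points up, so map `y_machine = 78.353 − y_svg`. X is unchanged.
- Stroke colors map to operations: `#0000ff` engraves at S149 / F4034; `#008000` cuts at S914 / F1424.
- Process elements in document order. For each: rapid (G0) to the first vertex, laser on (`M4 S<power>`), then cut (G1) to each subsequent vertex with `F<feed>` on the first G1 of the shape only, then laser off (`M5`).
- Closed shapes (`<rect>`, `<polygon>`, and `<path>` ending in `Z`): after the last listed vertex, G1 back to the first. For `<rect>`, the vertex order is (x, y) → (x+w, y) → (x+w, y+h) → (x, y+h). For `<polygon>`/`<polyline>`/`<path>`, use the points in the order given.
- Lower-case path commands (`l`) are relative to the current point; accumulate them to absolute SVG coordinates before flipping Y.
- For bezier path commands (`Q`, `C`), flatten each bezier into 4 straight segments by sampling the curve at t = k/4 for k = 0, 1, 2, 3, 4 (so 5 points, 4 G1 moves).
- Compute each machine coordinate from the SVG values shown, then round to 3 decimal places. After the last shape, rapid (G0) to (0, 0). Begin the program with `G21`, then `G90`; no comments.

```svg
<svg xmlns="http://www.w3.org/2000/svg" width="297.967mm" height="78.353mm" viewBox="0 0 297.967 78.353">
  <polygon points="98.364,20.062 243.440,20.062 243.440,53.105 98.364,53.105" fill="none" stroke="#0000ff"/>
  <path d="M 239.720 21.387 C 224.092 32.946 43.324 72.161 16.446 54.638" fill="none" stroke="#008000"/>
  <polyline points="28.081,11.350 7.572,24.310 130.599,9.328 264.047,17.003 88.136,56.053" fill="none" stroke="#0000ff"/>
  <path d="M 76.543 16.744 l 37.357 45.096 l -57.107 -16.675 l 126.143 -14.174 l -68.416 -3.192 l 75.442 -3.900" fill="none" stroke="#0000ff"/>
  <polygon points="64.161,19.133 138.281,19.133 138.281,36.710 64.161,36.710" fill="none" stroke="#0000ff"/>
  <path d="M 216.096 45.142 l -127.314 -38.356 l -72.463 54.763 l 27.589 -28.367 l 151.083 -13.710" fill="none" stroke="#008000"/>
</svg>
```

viewBox `0 0 297.967 78.353` with mm width/height → 1 unit = 1 mm. Flip: y_m = 78.353 − y_svg.

**Shape 1** — `<polygon>` rectangle, stroke `#0000ff` → engrave (S149, F4034). Machine vertices: (98.364,58.291) → (243.440,58.291) → (243.440,25.248) → (98.364,25.248) → (98.364,58.291). Closed: final G1 returns to the first vertex.

**Shape 2** — `<path>` cubic bezier, stroke `#008000` → cut (S914, F1424). Control points (SVG): P0=(239.720,21.387), P1=(224.092,32.946), P2=(43.324,72.161), P3=(16.446,54.638); sampled at t=k/4. Machine vertices: (239.720,56.966) → (202.020,44.430) → (132.302,29.435) → (60.474,19.892) → (16.446,23.715). Open path.

**Shape 3** — `<polyline>` open polyline, stroke `#0000ff` → engrave (S149, F4034). Machine vertices: (28.081,67.003) → (7.572,54.043) → (130.599,69.025) → (264.047,61.350) → (88.136,22.300). Open path.

**Shape 4** — `<path>` open polyline, stroke `#0000ff` → engrave (S149, F4034). Machine vertices: (76.543,61.609) → (113.900,16.513) → (56.793,33.188) → (182.936,47.362) → (114.520,50.554) → (189.962,54.454). Open path.

**Shape 5** — `<polygon>` rectangle, stroke `#0000ff` → engrave (S149, F4034). Machine vertices: (64.161,59.220) → (138.281,59.220) → (138.281,41.643) → (64.161,41.643) → (64.161,59.220). Closed: final G1 returns to the first vertex.

**Shape 6** — `<path>` open polyline, stroke `#008000` → cut (S914, F1424). Machine vertices: (216.096,33.211) → (88.782,71.567) → (16.319,16.804) → (43.908,45.171) → (194.991,58.881). Open path.

G21
G90
G0 X98.364 Y58.291
M4 S149
G1 X243.440 Y58.291 F4034
G1 X243.440 Y25.248
G1 X98.364 Y25.248
G1 X98.364 Y58.291
M5
G0 X239.720 Y56.966
M4 S914
G1 X202.020 Y44.430 F1424
G1 X132.302 Y29.435
G1 X60.474 Y19.892
G1 X16.446 Y23.715
M5
G0 X28.081 Y67.003
M4 S149
G1 X7.572 Y54.043 F4034
G1 X130.599 Y69.025
G1 X264.047 Y61.350
G1 X88.136 Y22.300
M5
G0 X76.543 Y61.609
M4 S149
G1 X113.900 Y16.513 F4034
G1 X56.793 Y33.188
G1 X182.936 Y47.362
G1 X114.520 Y50.554
G1 X189.962 Y54.454
M5
G0 X64.161 Y59.220
M4 S149
G1 X138.281 Y59.220 F4034
G1 X138.281 Y41.643
G1 X64.161 Y41.643
G1 X64.161 Y59.220
M5
G0 X216.096 Y33.211
M4 S914
G1 X88.782 Y71.567 F1424
G1 X16.319 Y16.804
G1 X43.908 Y45.171
G1 X194.991 Y58.881
M5
G0 X0.000 Y0.000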